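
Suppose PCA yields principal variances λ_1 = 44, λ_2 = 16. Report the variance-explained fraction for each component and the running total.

Step 1 — total variance = trace(Sigma) = Σ λ_i = 44 + 16 = 60.

Step 2 — fraction explained by component i = λ_i / Σ λ:
  PC1: 44/60 = 0.7333
  PC2: 16/60 = 0.2667

Step 3 — cumulative fraction after k components = (λ_1 + ... + λ_k) / Σ λ:
  k = 1: 44/60 = 0.7333
  k = 2: (44 + 16)/60 = 60/60 = 1

Summary (fraction, with percent):

explained: PC1 0.7333 (73.33%), PC2 0.2667 (26.67%);  cumulative: 0.7333, 1


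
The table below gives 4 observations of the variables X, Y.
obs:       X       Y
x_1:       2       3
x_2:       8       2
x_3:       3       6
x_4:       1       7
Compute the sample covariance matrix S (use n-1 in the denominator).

Step 1 — column means:
  mean(X) = (2 + 8 + 3 + 1) / 4 = 14/4 = 3.5
  mean(Y) = (3 + 2 + 6 + 7) / 4 = 18/4 = 4.5

Step 2 — sample covariance S[i,j] = (1/(n-1)) · Σ_k (x_{k,i} - mean_i) · (x_{k,j} - mean_j), with n-1 = 3.
  S[X,X] = ((-1.5)·(-1.5) + (4.5)·(4.5) + (-0.5)·(-0.5) + (-2.5)·(-2.5)) / 3 = 29/3 = 9.6667
  S[X,Y] = ((-1.5)·(-1.5) + (4.5)·(-2.5) + (-0.5)·(1.5) + (-2.5)·(2.5)) / 3 = -16/3 = -5.3333
  S[Y,Y] = ((-1.5)·(-1.5) + (-2.5)·(-2.5) + (1.5)·(1.5) + (2.5)·(2.5)) / 3 = 17/3 = 5.6667

S is symmetric (S[j,i] = S[i,j]). Assembling:

S = [[9.6667, -5.3333],
 [-5.3333, 5.6667]]


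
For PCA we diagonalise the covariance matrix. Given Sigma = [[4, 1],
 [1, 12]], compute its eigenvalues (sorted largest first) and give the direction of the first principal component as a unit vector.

Step 1 — characteristic polynomial of 2×2 Sigma:
  det(Sigma - λI) = λ² - trace · λ + det = 0.
  trace = 4 + 12 = 16, det = 4·12 - (1)² = 47.
Step 2 — discriminant:
  Δ = trace² - 4·det = 256 - 188 = 68.
Step 3 — eigenvalues:
  λ = (trace ± √Δ)/2 = (16 ± 8.2462)/2,
  λ_1 = 12.1231,  λ_2 = 3.8769.

Step 4 — unit eigenvector for λ_1: solve (Sigma - λ_1 I)v = 0. First row:
  (4 - 12.1231)·v_x + (1)·v_y = 0, i.e. (-8.1231)·v_x + (1)·v_y = 0,
  so v ∝ (b, λ_1 - a) = (1, 8.1231) = u.
  ||u|| = √((1)² + (8.1231)²) = √(66.9848) ≈ 8.1844,
  v_1 = u/||u|| ≈ (0.1222, 0.9925) (||v_1|| = 1).

λ_1 = 12.1231,  λ_2 = 3.8769;  v_1 ≈ (0.1222, 0.9925)


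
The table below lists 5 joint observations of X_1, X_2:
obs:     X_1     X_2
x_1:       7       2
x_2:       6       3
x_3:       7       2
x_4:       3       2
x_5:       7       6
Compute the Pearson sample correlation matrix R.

Step 1 — column means:
  mean(X_1) = (7 + 6 + 7 + 3 + 7) / 5 = 30/5 = 6
  mean(X_2) = (2 + 3 + 2 + 2 + 6) / 5 = 15/5 = 3

Step 2 — sample variances and covariances s[i,j] = (1/(n-1)) · Σ_k (x_{k,i} - mean_i) · (x_{k,j} - mean_j), with n-1 = 4:
  s[X_1,X_1] = ((1)·(1) + (0)·(0) + (1)·(1) + (-3)·(-3) + (1)·(1)) / 4 = 12/4 = 3
  s[X_1,X_2] = ((1)·(-1) + (0)·(0) + (1)·(-1) + (-3)·(-1) + (1)·(3)) / 4 = 4/4 = 1
  s[X_2,X_2] = ((-1)·(-1) + (0)·(0) + (-1)·(-1) + (-1)·(-1) + (3)·(3)) / 4 = 12/4 = 3
  Sample standard deviations s_i = √(s[i,i]):
  s(X_1) = √(3) = 1.7321
  s(X_2) = √(3) = 1.7321

Step 3 — r_{ij} = s_{ij} / (s_i · s_j):
  r[X_1,X_1] = 1 (diagonal).
  r[X_1,X_2] = 1 / (1.7321 · 1.7321) = 1 / 3 = 0.3333
  r[X_2,X_2] = 1 (diagonal).

R is symmetric with unit diagonal. Assembling:

R = [[1, 0.3333],
 [0.3333, 1]]


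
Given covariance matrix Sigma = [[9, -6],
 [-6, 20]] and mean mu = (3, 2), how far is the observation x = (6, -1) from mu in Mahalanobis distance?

Step 1 — centre the observation: (x - mu) = (3, -3).

Step 2 — invert Sigma. det(Sigma) = 9·20 - (-6)² = 144.
  Sigma^{-1} = (1/det) · [[d, -b], [-b, a]] = [[0.1389, 0.0417],
 [0.0417, 0.0625]].

Step 3 — form the quadratic (x - mu)^T · Sigma^{-1} · (x - mu):
  Sigma^{-1} · (x - mu) = (0.2917, -0.0625).
  (x - mu)^T · [Sigma^{-1} · (x - mu)] = (3)·(0.2917) + (-3)·(-0.0625) = 1.0625.

Step 4 — take square root: d = √(1.0625) ≈ 1.0308.

d(x, mu) = √(1.0625) ≈ 1.0308


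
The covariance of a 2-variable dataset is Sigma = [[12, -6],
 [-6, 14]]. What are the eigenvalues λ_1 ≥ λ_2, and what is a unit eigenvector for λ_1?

Step 1 — characteristic polynomial of 2×2 Sigma:
  det(Sigma - λI) = λ² - trace · λ + det = 0.
  trace = 12 + 14 = 26, det = 12·14 - (-6)² = 132.
Step 2 — discriminant:
  Δ = trace² - 4·det = 676 - 528 = 148.
Step 3 — eigenvalues:
  λ = (trace ± √Δ)/2 = (26 ± 12.1655)/2,
  λ_1 = 19.0828,  λ_2 = 6.9172.

Step 4 — unit eigenvector for λ_1: solve (Sigma - λ_1 I)v = 0. First row:
  (12 - 19.0828)·v_x + (-6)·v_y = 0, i.e. (-7.0828)·v_x + (-6)·v_y = 0,
  so v ∝ (b, λ_1 - a) = (-6, 7.0828); multiply by -1 so the first entry is positive: u = (6, -7.0828).
  ||u|| = √((6)² + (-7.0828)²) = √(86.1655) ≈ 9.2825,
  v_1 = u/||u|| ≈ (0.6464, -0.763) (||v_1|| = 1).

λ_1 = 19.0828,  λ_2 = 6.9172;  v_1 ≈ (0.6464, -0.763)


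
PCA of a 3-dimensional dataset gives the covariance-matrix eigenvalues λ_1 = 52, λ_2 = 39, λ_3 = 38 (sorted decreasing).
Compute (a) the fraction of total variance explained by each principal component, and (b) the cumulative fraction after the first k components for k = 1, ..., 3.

Step 1 — total variance = trace(Sigma) = Σ λ_i = 52 + 39 + 38 = 129.

Step 2 — fraction explained by component i = λ_i / Σ λ:
  PC1: 52/129 = 0.4031
  PC2: 39/129 = 0.3023
  PC3: 38/129 = 0.2946

Step 3 — cumulative fraction after k components = (λ_1 + ... + λ_k) / Σ λ:
  k = 1: 52/129 = 0.4031
  k = 2: (52 + 39)/129 = 91/129 = 0.7054
  k = 3: (52 + 39 + 38)/129 = 129/129 = 1

Summary (fraction, with percent):

explained: PC1 0.4031 (40.31%), PC2 0.3023 (30.23%), PC3 0.2946 (29.46%);  cumulative: 0.4031, 0.7054, 1


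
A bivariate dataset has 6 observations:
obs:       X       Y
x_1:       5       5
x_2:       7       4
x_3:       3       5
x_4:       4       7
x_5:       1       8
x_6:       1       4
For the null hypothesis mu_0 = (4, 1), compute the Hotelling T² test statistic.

Step 1 — sample mean vector:
  mean(X) = (5 + 7 + 3 + 4 + 1 + 1) / 6 = 21/6 = 3.5
  mean(Y) = (5 + 4 + 5 + 7 + 8 + 4) / 6 = 33/6 = 5.5
  x̄ = (3.5, 5.5),  deviation x̄ - mu_0 = (3.5, 5.5) - (4, 1) = (-0.5, 4.5).

Step 2 — sample covariance matrix, S[i,j] = (1/(n-1)) · Σ_k (x_{k,i} - mean_i) · (x_{k,j} - mean_j), divisor n-1 = 5:
  S[X,X] = ((1.5)·(1.5) + (3.5)·(3.5) + (-0.5)·(-0.5) + (0.5)·(0.5) + (-2.5)·(-2.5) + (-2.5)·(-2.5)) / 5 = 27.5/5 = 5.5
  S[X,Y] = ((1.5)·(-0.5) + (3.5)·(-1.5) + (-0.5)·(-0.5) + (0.5)·(1.5) + (-2.5)·(2.5) + (-2.5)·(-1.5)) / 5 = -7.5/5 = -1.5
  S[Y,Y] = ((-0.5)·(-0.5) + (-1.5)·(-1.5) + (-0.5)·(-0.5) + (1.5)·(1.5) + (2.5)·(2.5) + (-1.5)·(-1.5)) / 5 = 13.5/5 = 2.7
  S = [[5.5, -1.5],
 [-1.5, 2.7]].

Step 3 — invert S. det(S) = 5.5·2.7 - (-1.5)² = 12.6.
  S^{-1} = (1/det) · [[d, -b], [-b, a]] = [[0.2143, 0.119],
 [0.119, 0.4365]].

Step 4 — quadratic form (x̄ - mu_0)^T · S^{-1} · (x̄ - mu_0):
  S^{-1} · (x̄ - mu_0) = (0.4286, 1.9048),
  (x̄ - mu_0)^T · [...] = (-0.5)·(0.4286) + (4.5)·(1.9048) = 8.3571.

Step 5 — scale by n: T² = 6 · 8.3571 = 50.1429.

T² ≈ 50.1429


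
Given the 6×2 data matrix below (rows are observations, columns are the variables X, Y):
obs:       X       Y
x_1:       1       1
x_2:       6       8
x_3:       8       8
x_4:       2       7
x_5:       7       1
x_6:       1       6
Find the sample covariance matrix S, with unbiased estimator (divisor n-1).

Step 1 — column means:
  mean(X) = (1 + 6 + 8 + 2 + 7 + 1) / 6 = 25/6 = 4.1667
  mean(Y) = (1 + 8 + 8 + 7 + 1 + 6) / 6 = 31/6 = 5.1667

Step 2 — sample covariance S[i,j] = (1/(n-1)) · Σ_k (x_{k,i} - mean_i) · (x_{k,j} - mean_j), with n-1 = 5.
  S[X,X] = ((-3.1667)·(-3.1667) + (1.8333)·(1.8333) + (3.8333)·(3.8333) + (-2.1667)·(-2.1667) + (2.8333)·(2.8333) + (-3.1667)·(-3.1667)) / 5 = 50.8333/5 = 10.1667
  S[X,Y] = ((-3.1667)·(-4.1667) + (1.8333)·(2.8333) + (3.8333)·(2.8333) + (-2.1667)·(1.8333) + (2.8333)·(-4.1667) + (-3.1667)·(0.8333)) / 5 = 10.8333/5 = 2.1667
  S[Y,Y] = ((-4.1667)·(-4.1667) + (2.8333)·(2.8333) + (2.8333)·(2.8333) + (1.8333)·(1.8333) + (-4.1667)·(-4.1667) + (0.8333)·(0.8333)) / 5 = 54.8333/5 = 10.9667

S is symmetric (S[j,i] = S[i,j]). Assembling:

S = [[10.1667, 2.1667],
 [2.1667, 10.9667]]


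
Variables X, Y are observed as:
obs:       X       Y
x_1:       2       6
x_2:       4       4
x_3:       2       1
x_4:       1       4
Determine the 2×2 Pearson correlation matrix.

Step 1 — column means:
  mean(X) = (2 + 4 + 2 + 1) / 4 = 9/4 = 2.25
  mean(Y) = (6 + 4 + 1 + 4) / 4 = 15/4 = 3.75

Step 2 — sample variances and covariances s[i,j] = (1/(n-1)) · Σ_k (x_{k,i} - mean_i) · (x_{k,j} - mean_j), with n-1 = 3:
  s[X,X] = ((-0.25)·(-0.25) + (1.75)·(1.75) + (-0.25)·(-0.25) + (-1.25)·(-1.25)) / 3 = 4.75/3 = 1.5833
  s[X,Y] = ((-0.25)·(2.25) + (1.75)·(0.25) + (-0.25)·(-2.75) + (-1.25)·(0.25)) / 3 = 0.25/3 = 0.0833
  s[Y,Y] = ((2.25)·(2.25) + (0.25)·(0.25) + (-2.75)·(-2.75) + (0.25)·(0.25)) / 3 = 12.75/3 = 4.25
  Sample standard deviations s_i = √(s[i,i]):
  s(X) = √(1.5833) = 1.2583
  s(Y) = √(4.25) = 2.0616

Step 3 — r_{ij} = s_{ij} / (s_i · s_j):
  r[X,X] = 1 (diagonal).
  r[X,Y] = 0.0833 / (1.2583 · 2.0616) = 0.0833 / 2.5941 = 0.0321
  r[Y,Y] = 1 (diagonal).

R is symmetric with unit diagonal. Assembling:

R = [[1, 0.0321],
 [0.0321, 1]]


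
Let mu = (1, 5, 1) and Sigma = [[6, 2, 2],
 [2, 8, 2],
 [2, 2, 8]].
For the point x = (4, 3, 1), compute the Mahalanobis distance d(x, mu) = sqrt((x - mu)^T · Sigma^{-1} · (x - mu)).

Step 1 — centre the observation: (x - mu) = (3, -2, 0).

Step 2 — invert Sigma (cofactor / det for 3×3, or solve directly):
  Sigma^{-1} = [[0.1923, -0.0385, -0.0385],
 [-0.0385, 0.141, -0.0256],
 [-0.0385, -0.0256, 0.141]].

Step 3 — form the quadratic (x - mu)^T · Sigma^{-1} · (x - mu):
  Sigma^{-1} · (x - mu) = (0.6538, -0.3974, -0.0641).
  (x - mu)^T · [Sigma^{-1} · (x - mu)] = (3)·(0.6538) + (-2)·(-0.3974) + (0)·(-0.0641) = 2.7564.

Step 4 — take square root: d = √(2.7564) ≈ 1.6602.

d(x, mu) = √(2.7564) ≈ 1.6602


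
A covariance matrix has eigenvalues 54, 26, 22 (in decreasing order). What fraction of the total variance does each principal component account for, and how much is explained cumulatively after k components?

Step 1 — total variance = trace(Sigma) = Σ λ_i = 54 + 26 + 22 = 102.

Step 2 — fraction explained by component i = λ_i / Σ λ:
  PC1: 54/102 = 0.5294
  PC2: 26/102 = 0.2549
  PC3: 22/102 = 0.2157

Step 3 — cumulative fraction after k components = (λ_1 + ... + λ_k) / Σ λ:
  k = 1: 54/102 = 0.5294
  k = 2: (54 + 26)/102 = 80/102 = 0.7843
  k = 3: (54 + 26 + 22)/102 = 102/102 = 1

Summary (fraction, with percent):

explained: PC1 0.5294 (52.94%), PC2 0.2549 (25.49%), PC3 0.2157 (21.57%);  cumulative: 0.5294, 0.7843, 1


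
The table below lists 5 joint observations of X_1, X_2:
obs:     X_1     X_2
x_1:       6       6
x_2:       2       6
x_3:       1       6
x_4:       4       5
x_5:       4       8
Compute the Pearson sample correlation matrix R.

Step 1 — column means:
  mean(X_1) = (6 + 2 + 1 + 4 + 4) / 5 = 17/5 = 3.4
  mean(X_2) = (6 + 6 + 6 + 5 + 8) / 5 = 31/5 = 6.2

Step 2 — sample variances and covariances s[i,j] = (1/(n-1)) · Σ_k (x_{k,i} - mean_i) · (x_{k,j} - mean_j), with n-1 = 4:
  s[X_1,X_1] = ((2.6)·(2.6) + (-1.4)·(-1.4) + (-2.4)·(-2.4) + (0.6)·(0.6) + (0.6)·(0.6)) / 4 = 15.2/4 = 3.8
  s[X_1,X_2] = ((2.6)·(-0.2) + (-1.4)·(-0.2) + (-2.4)·(-0.2) + (0.6)·(-1.2) + (0.6)·(1.8)) / 4 = 0.6/4 = 0.15
  s[X_2,X_2] = ((-0.2)·(-0.2) + (-0.2)·(-0.2) + (-0.2)·(-0.2) + (-1.2)·(-1.2) + (1.8)·(1.8)) / 4 = 4.8/4 = 1.2
  Sample standard deviations s_i = √(s[i,i]):
  s(X_1) = √(3.8) = 1.9494
  s(X_2) = √(1.2) = 1.0954

Step 3 — r_{ij} = s_{ij} / (s_i · s_j):
  r[X_1,X_1] = 1 (diagonal).
  r[X_1,X_2] = 0.15 / (1.9494 · 1.0954) = 0.15 / 2.1354 = 0.0702
  r[X_2,X_2] = 1 (diagonal).

R is symmetric with unit diagonal. Assembling:

R = [[1, 0.0702],
 [0.0702, 1]]


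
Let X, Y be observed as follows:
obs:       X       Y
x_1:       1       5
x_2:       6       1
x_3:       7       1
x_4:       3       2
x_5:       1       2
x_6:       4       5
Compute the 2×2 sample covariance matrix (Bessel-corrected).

Step 1 — column means:
  mean(X) = (1 + 6 + 7 + 3 + 1 + 4) / 6 = 22/6 = 3.6667
  mean(Y) = (5 + 1 + 1 + 2 + 2 + 5) / 6 = 16/6 = 2.6667

Step 2 — sample covariance S[i,j] = (1/(n-1)) · Σ_k (x_{k,i} - mean_i) · (x_{k,j} - mean_j), with n-1 = 5.
  S[X,X] = ((-2.6667)·(-2.6667) + (2.3333)·(2.3333) + (3.3333)·(3.3333) + (-0.6667)·(-0.6667) + (-2.6667)·(-2.6667) + (0.3333)·(0.3333)) / 5 = 31.3333/5 = 6.2667
  S[X,Y] = ((-2.6667)·(2.3333) + (2.3333)·(-1.6667) + (3.3333)·(-1.6667) + (-0.6667)·(-0.6667) + (-2.6667)·(-0.6667) + (0.3333)·(2.3333)) / 5 = -12.6667/5 = -2.5333
  S[Y,Y] = ((2.3333)·(2.3333) + (-1.6667)·(-1.6667) + (-1.6667)·(-1.6667) + (-0.6667)·(-0.6667) + (-0.6667)·(-0.6667) + (2.3333)·(2.3333)) / 5 = 17.3333/5 = 3.4667

S is symmetric (S[j,i] = S[i,j]). Assembling:

S = [[6.2667, -2.5333],
 [-2.5333, 3.4667]]


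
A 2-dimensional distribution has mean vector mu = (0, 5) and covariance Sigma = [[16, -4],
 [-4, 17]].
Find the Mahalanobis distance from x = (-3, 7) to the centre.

Step 1 — centre the observation: (x - mu) = (-3, 2).

Step 2 — invert Sigma. det(Sigma) = 16·17 - (-4)² = 256.
  Sigma^{-1} = (1/det) · [[d, -b], [-b, a]] = [[0.0664, 0.0156],
 [0.0156, 0.0625]].

Step 3 — form the quadratic (x - mu)^T · Sigma^{-1} · (x - mu):
  Sigma^{-1} · (x - mu) = (-0.168, 0.0781).
  (x - mu)^T · [Sigma^{-1} · (x - mu)] = (-3)·(-0.168) + (2)·(0.0781) = 0.6602.

Step 4 — take square root: d = √(0.6602) ≈ 0.8125.

d(x, mu) = √(0.6602) ≈ 0.8125


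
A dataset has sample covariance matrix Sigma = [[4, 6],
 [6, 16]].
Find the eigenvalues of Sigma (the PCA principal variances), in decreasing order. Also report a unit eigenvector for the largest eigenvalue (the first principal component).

Step 1 — characteristic polynomial of 2×2 Sigma:
  det(Sigma - λI) = λ² - trace · λ + det = 0.
  trace = 4 + 16 = 20, det = 4·16 - (6)² = 28.
Step 2 — discriminant:
  Δ = trace² - 4·det = 400 - 112 = 288.
Step 3 — eigenvalues:
  λ = (trace ± √Δ)/2 = (20 ± 16.9706)/2,
  λ_1 = 18.4853,  λ_2 = 1.5147.

Step 4 — unit eigenvector for λ_1: solve (Sigma - λ_1 I)v = 0. First row:
  (4 - 18.4853)·v_x + (6)·v_y = 0, i.e. (-14.4853)·v_x + (6)·v_y = 0,
  so v ∝ (b, λ_1 - a) = (6, 14.4853) = u.
  ||u|| = √((6)² + (14.4853)²) = √(245.8234) ≈ 15.6788,
  v_1 = u/||u|| ≈ (0.3827, 0.9239) (||v_1|| = 1).

λ_1 = 18.4853,  λ_2 = 1.5147;  v_1 ≈ (0.3827, 0.9239)


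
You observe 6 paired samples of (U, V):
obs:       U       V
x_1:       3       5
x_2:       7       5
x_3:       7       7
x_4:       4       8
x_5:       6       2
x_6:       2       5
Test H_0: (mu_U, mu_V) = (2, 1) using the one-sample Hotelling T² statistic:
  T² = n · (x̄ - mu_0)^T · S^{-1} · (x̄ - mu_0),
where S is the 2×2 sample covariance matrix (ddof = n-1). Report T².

Step 1 — sample mean vector:
  mean(U) = (3 + 7 + 7 + 4 + 6 + 2) / 6 = 29/6 = 4.8333
  mean(V) = (5 + 5 + 7 + 8 + 2 + 5) / 6 = 32/6 = 5.3333
  x̄ = (4.8333, 5.3333),  deviation x̄ - mu_0 = (4.8333, 5.3333) - (2, 1) = (2.8333, 4.3333).

Step 2 — sample covariance matrix, S[i,j] = (1/(n-1)) · Σ_k (x_{k,i} - mean_i) · (x_{k,j} - mean_j), divisor n-1 = 5:
  S[U,U] = ((-1.8333)·(-1.8333) + (2.1667)·(2.1667) + (2.1667)·(2.1667) + (-0.8333)·(-0.8333) + (1.1667)·(1.1667) + (-2.8333)·(-2.8333)) / 5 = 22.8333/5 = 4.5667
  S[U,V] = ((-1.8333)·(-0.3333) + (2.1667)·(-0.3333) + (2.1667)·(1.6667) + (-0.8333)·(2.6667) + (1.1667)·(-3.3333) + (-2.8333)·(-0.3333)) / 5 = -1.6667/5 = -0.3333
  S[V,V] = ((-0.3333)·(-0.3333) + (-0.3333)·(-0.3333) + (1.6667)·(1.6667) + (2.6667)·(2.6667) + (-3.3333)·(-3.3333) + (-0.3333)·(-0.3333)) / 5 = 21.3333/5 = 4.2667
  S = [[4.5667, -0.3333],
 [-0.3333, 4.2667]].

Step 3 — invert S. det(S) = 4.5667·4.2667 - (-0.3333)² = 19.3733.
  S^{-1} = (1/det) · [[d, -b], [-b, a]] = [[0.2202, 0.0172],
 [0.0172, 0.2357]].

Step 4 — quadratic form (x̄ - mu_0)^T · S^{-1} · (x̄ - mu_0):
  S^{-1} · (x̄ - mu_0) = (0.6986, 1.0702),
  (x̄ - mu_0)^T · [...] = (2.8333)·(0.6986) + (4.3333)·(1.0702) = 6.6168.

Step 5 — scale by n: T² = 6 · 6.6168 = 39.7006.

T² ≈ 39.7006


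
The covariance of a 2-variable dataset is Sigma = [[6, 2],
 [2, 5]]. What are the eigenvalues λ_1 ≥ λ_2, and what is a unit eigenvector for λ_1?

Step 1 — characteristic polynomial of 2×2 Sigma:
  det(Sigma - λI) = λ² - trace · λ + det = 0.
  trace = 6 + 5 = 11, det = 6·5 - (2)² = 26.
Step 2 — discriminant:
  Δ = trace² - 4·det = 121 - 104 = 17.
Step 3 — eigenvalues:
  λ = (trace ± √Δ)/2 = (11 ± 4.1231)/2,
  λ_1 = 7.5616,  λ_2 = 3.4384.

Step 4 — unit eigenvector for λ_1: solve (Sigma - λ_1 I)v = 0. First row:
  (6 - 7.5616)·v_x + (2)·v_y = 0, i.e. (-1.5616)·v_x + (2)·v_y = 0,
  so v ∝ (b, λ_1 - a) = (2, 1.5616) = u.
  ||u|| = √((2)² + (1.5616)²) = √(6.4384) ≈ 2.5374,
  v_1 = u/||u|| ≈ (0.7882, 0.6154) (||v_1|| = 1).

λ_1 = 7.5616,  λ_2 = 3.4384;  v_1 ≈ (0.7882, 0.6154)


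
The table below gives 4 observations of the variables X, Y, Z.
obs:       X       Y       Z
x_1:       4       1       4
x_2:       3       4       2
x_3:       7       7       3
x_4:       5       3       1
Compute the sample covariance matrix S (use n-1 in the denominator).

Step 1 — column means:
  mean(X) = (4 + 3 + 7 + 5) / 4 = 19/4 = 4.75
  mean(Y) = (1 + 4 + 7 + 3) / 4 = 15/4 = 3.75
  mean(Z) = (4 + 2 + 3 + 1) / 4 = 10/4 = 2.5

Step 2 — sample covariance S[i,j] = (1/(n-1)) · Σ_k (x_{k,i} - mean_i) · (x_{k,j} - mean_j), with n-1 = 3.
  S[X,X] = ((-0.75)·(-0.75) + (-1.75)·(-1.75) + (2.25)·(2.25) + (0.25)·(0.25)) / 3 = 8.75/3 = 2.9167
  S[X,Y] = ((-0.75)·(-2.75) + (-1.75)·(0.25) + (2.25)·(3.25) + (0.25)·(-0.75)) / 3 = 8.75/3 = 2.9167
  S[X,Z] = ((-0.75)·(1.5) + (-1.75)·(-0.5) + (2.25)·(0.5) + (0.25)·(-1.5)) / 3 = 0.5/3 = 0.1667
  S[Y,Y] = ((-2.75)·(-2.75) + (0.25)·(0.25) + (3.25)·(3.25) + (-0.75)·(-0.75)) / 3 = 18.75/3 = 6.25
  S[Y,Z] = ((-2.75)·(1.5) + (0.25)·(-0.5) + (3.25)·(0.5) + (-0.75)·(-1.5)) / 3 = -1.5/3 = -0.5
  S[Z,Z] = ((1.5)·(1.5) + (-0.5)·(-0.5) + (0.5)·(0.5) + (-1.5)·(-1.5)) / 3 = 5/3 = 1.6667

S is symmetric (S[j,i] = S[i,j]). Assembling:

S = [[2.9167, 2.9167, 0.1667],
 [2.9167, 6.25, -0.5],
 [0.1667, -0.5, 1.6667]]


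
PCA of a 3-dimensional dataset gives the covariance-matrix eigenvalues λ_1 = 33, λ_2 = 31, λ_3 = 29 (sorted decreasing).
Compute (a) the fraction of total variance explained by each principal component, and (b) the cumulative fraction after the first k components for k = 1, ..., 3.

Step 1 — total variance = trace(Sigma) = Σ λ_i = 33 + 31 + 29 = 93.

Step 2 — fraction explained by component i = λ_i / Σ λ:
  PC1: 33/93 = 0.3548
  PC2: 31/93 = 0.3333
  PC3: 29/93 = 0.3118

Step 3 — cumulative fraction after k components = (λ_1 + ... + λ_k) / Σ λ:
  k = 1: 33/93 = 0.3548
  k = 2: (33 + 31)/93 = 64/93 = 0.6882
  k = 3: (33 + 31 + 29)/93 = 93/93 = 1

Summary (fraction, with percent):

explained: PC1 0.3548 (35.48%), PC2 0.3333 (33.33%), PC3 0.3118 (31.18%);  cumulative: 0.3548, 0.6882, 1


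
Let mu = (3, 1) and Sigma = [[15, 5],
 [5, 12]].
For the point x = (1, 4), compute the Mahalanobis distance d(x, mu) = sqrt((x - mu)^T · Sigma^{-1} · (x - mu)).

Step 1 — centre the observation: (x - mu) = (-2, 3).

Step 2 — invert Sigma. det(Sigma) = 15·12 - (5)² = 155.
  Sigma^{-1} = (1/det) · [[d, -b], [-b, a]] = [[0.0774, -0.0323],
 [-0.0323, 0.0968]].

Step 3 — form the quadratic (x - mu)^T · Sigma^{-1} · (x - mu):
  Sigma^{-1} · (x - mu) = (-0.2516, 0.3548).
  (x - mu)^T · [Sigma^{-1} · (x - mu)] = (-2)·(-0.2516) + (3)·(0.3548) = 1.5677.

Step 4 — take square root: d = √(1.5677) ≈ 1.2521.

d(x, mu) = √(1.5677) ≈ 1.2521


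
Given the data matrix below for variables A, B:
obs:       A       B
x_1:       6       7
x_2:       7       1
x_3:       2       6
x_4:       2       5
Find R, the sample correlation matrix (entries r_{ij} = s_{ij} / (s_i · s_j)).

Step 1 — column means:
  mean(A) = (6 + 7 + 2 + 2) / 4 = 17/4 = 4.25
  mean(B) = (7 + 1 + 6 + 5) / 4 = 19/4 = 4.75

Step 2 — sample variances and covariances s[i,j] = (1/(n-1)) · Σ_k (x_{k,i} - mean_i) · (x_{k,j} - mean_j), with n-1 = 3:
  s[A,A] = ((1.75)·(1.75) + (2.75)·(2.75) + (-2.25)·(-2.25) + (-2.25)·(-2.25)) / 3 = 20.75/3 = 6.9167
  s[A,B] = ((1.75)·(2.25) + (2.75)·(-3.75) + (-2.25)·(1.25) + (-2.25)·(0.25)) / 3 = -9.75/3 = -3.25
  s[B,B] = ((2.25)·(2.25) + (-3.75)·(-3.75) + (1.25)·(1.25) + (0.25)·(0.25)) / 3 = 20.75/3 = 6.9167
  Sample standard deviations s_i = √(s[i,i]):
  s(A) = √(6.9167) = 2.63
  s(B) = √(6.9167) = 2.63

Step 3 — r_{ij} = s_{ij} / (s_i · s_j):
  r[A,A] = 1 (diagonal).
  r[A,B] = -3.25 / (2.63 · 2.63) = -3.25 / 6.9167 = -0.4699
  r[B,B] = 1 (diagonal).

R is symmetric with unit diagonal. Assembling:

R = [[1, -0.4699],
 [-0.4699, 1]]


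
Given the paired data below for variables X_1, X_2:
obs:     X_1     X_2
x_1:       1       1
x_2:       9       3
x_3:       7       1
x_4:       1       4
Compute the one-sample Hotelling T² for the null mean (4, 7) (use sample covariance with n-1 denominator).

Step 1 — sample mean vector:
  mean(X_1) = (1 + 9 + 7 + 1) / 4 = 18/4 = 4.5
  mean(X_2) = (1 + 3 + 1 + 4) / 4 = 9/4 = 2.25
  x̄ = (4.5, 2.25),  deviation x̄ - mu_0 = (4.5, 2.25) - (4, 7) = (0.5, -4.75).

Step 2 — sample covariance matrix, S[i,j] = (1/(n-1)) · Σ_k (x_{k,i} - mean_i) · (x_{k,j} - mean_j), divisor n-1 = 3:
  S[X_1,X_1] = ((-3.5)·(-3.5) + (4.5)·(4.5) + (2.5)·(2.5) + (-3.5)·(-3.5)) / 3 = 51/3 = 17
  S[X_1,X_2] = ((-3.5)·(-1.25) + (4.5)·(0.75) + (2.5)·(-1.25) + (-3.5)·(1.75)) / 3 = -1.5/3 = -0.5
  S[X_2,X_2] = ((-1.25)·(-1.25) + (0.75)·(0.75) + (-1.25)·(-1.25) + (1.75)·(1.75)) / 3 = 6.75/3 = 2.25
  S = [[17, -0.5],
 [-0.5, 2.25]].

Step 3 — invert S. det(S) = 17·2.25 - (-0.5)² = 38.
  S^{-1} = (1/det) · [[d, -b], [-b, a]] = [[0.0592, 0.0132],
 [0.0132, 0.4474]].

Step 4 — quadratic form (x̄ - mu_0)^T · S^{-1} · (x̄ - mu_0):
  S^{-1} · (x̄ - mu_0) = (-0.0329, -2.1184),
  (x̄ - mu_0)^T · [...] = (0.5)·(-0.0329) + (-4.75)·(-2.1184) = 10.0461.

Step 5 — scale by n: T² = 4 · 10.0461 = 40.1842.

T² ≈ 40.1842


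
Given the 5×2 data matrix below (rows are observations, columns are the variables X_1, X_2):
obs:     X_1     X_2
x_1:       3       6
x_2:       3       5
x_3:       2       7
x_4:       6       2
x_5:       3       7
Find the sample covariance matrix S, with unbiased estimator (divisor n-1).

Step 1 — column means:
  mean(X_1) = (3 + 3 + 2 + 6 + 3) / 5 = 17/5 = 3.4
  mean(X_2) = (6 + 5 + 7 + 2 + 7) / 5 = 27/5 = 5.4

Step 2 — sample covariance S[i,j] = (1/(n-1)) · Σ_k (x_{k,i} - mean_i) · (x_{k,j} - mean_j), with n-1 = 4.
  S[X_1,X_1] = ((-0.4)·(-0.4) + (-0.4)·(-0.4) + (-1.4)·(-1.4) + (2.6)·(2.6) + (-0.4)·(-0.4)) / 4 = 9.2/4 = 2.3
  S[X_1,X_2] = ((-0.4)·(0.6) + (-0.4)·(-0.4) + (-1.4)·(1.6) + (2.6)·(-3.4) + (-0.4)·(1.6)) / 4 = -11.8/4 = -2.95
  S[X_2,X_2] = ((0.6)·(0.6) + (-0.4)·(-0.4) + (1.6)·(1.6) + (-3.4)·(-3.4) + (1.6)·(1.6)) / 4 = 17.2/4 = 4.3

S is symmetric (S[j,i] = S[i,j]). Assembling:

S = [[2.3, -2.95],
 [-2.95, 4.3]]


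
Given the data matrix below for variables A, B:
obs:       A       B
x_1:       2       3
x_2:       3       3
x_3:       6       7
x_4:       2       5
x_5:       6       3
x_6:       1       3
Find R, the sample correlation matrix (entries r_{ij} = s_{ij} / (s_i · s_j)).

Step 1 — column means:
  mean(A) = (2 + 3 + 6 + 2 + 6 + 1) / 6 = 20/6 = 3.3333
  mean(B) = (3 + 3 + 7 + 5 + 3 + 3) / 6 = 24/6 = 4

Step 2 — sample variances and covariances s[i,j] = (1/(n-1)) · Σ_k (x_{k,i} - mean_i) · (x_{k,j} - mean_j), with n-1 = 5:
  s[A,A] = ((-1.3333)·(-1.3333) + (-0.3333)·(-0.3333) + (2.6667)·(2.6667) + (-1.3333)·(-1.3333) + (2.6667)·(2.6667) + (-2.3333)·(-2.3333)) / 5 = 23.3333/5 = 4.6667
  s[A,B] = ((-1.3333)·(-1) + (-0.3333)·(-1) + (2.6667)·(3) + (-1.3333)·(1) + (2.6667)·(-1) + (-2.3333)·(-1)) / 5 = 8/5 = 1.6
  s[B,B] = ((-1)·(-1) + (-1)·(-1) + (3)·(3) + (1)·(1) + (-1)·(-1) + (-1)·(-1)) / 5 = 14/5 = 2.8
  Sample standard deviations s_i = √(s[i,i]):
  s(A) = √(4.6667) = 2.1602
  s(B) = √(2.8) = 1.6733

Step 3 — r_{ij} = s_{ij} / (s_i · s_j):
  r[A,A] = 1 (diagonal).
  r[A,B] = 1.6 / (2.1602 · 1.6733) = 1.6 / 3.6148 = 0.4426
  r[B,B] = 1 (diagonal).

R is symmetric with unit diagonal. Assembling:

R = [[1, 0.4426],
 [0.4426, 1]]


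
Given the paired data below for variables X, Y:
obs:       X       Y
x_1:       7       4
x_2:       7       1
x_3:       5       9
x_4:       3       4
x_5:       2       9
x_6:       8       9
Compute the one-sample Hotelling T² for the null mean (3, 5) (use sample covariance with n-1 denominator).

Step 1 — sample mean vector:
  mean(X) = (7 + 7 + 5 + 3 + 2 + 8) / 6 = 32/6 = 5.3333
  mean(Y) = (4 + 1 + 9 + 4 + 9 + 9) / 6 = 36/6 = 6
  x̄ = (5.3333, 6),  deviation x̄ - mu_0 = (5.3333, 6) - (3, 5) = (2.3333, 1).

Step 2 — sample covariance matrix, S[i,j] = (1/(n-1)) · Σ_k (x_{k,i} - mean_i) · (x_{k,j} - mean_j), divisor n-1 = 5:
  S[X,X] = ((1.6667)·(1.6667) + (1.6667)·(1.6667) + (-0.3333)·(-0.3333) + (-2.3333)·(-2.3333) + (-3.3333)·(-3.3333) + (2.6667)·(2.6667)) / 5 = 29.3333/5 = 5.8667
  S[X,Y] = ((1.6667)·(-2) + (1.6667)·(-5) + (-0.3333)·(3) + (-2.3333)·(-2) + (-3.3333)·(3) + (2.6667)·(3)) / 5 = -10/5 = -2
  S[Y,Y] = ((-2)·(-2) + (-5)·(-5) + (3)·(3) + (-2)·(-2) + (3)·(3) + (3)·(3)) / 5 = 60/5 = 12
  S = [[5.8667, -2],
 [-2, 12]].

Step 3 — invert S. det(S) = 5.8667·12 - (-2)² = 66.4.
  S^{-1} = (1/det) · [[d, -b], [-b, a]] = [[0.1807, 0.0301],
 [0.0301, 0.0884]].

Step 4 — quadratic form (x̄ - mu_0)^T · S^{-1} · (x̄ - mu_0):
  S^{-1} · (x̄ - mu_0) = (0.4518, 0.1586),
  (x̄ - mu_0)^T · [...] = (2.3333)·(0.4518) + (1)·(0.1586) = 1.2129.

Step 5 — scale by n: T² = 6 · 1.2129 = 7.2771.

T² ≈ 7.2771


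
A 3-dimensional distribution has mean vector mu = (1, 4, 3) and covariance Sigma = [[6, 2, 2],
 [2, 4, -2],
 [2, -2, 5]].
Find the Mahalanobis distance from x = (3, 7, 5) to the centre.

Step 1 — centre the observation: (x - mu) = (2, 3, 2).

Step 2 — invert Sigma (cofactor / det for 3×3, or solve directly):
  Sigma^{-1} = [[0.3636, -0.3182, -0.2727],
 [-0.3182, 0.5909, 0.3636],
 [-0.2727, 0.3636, 0.4545]].

Step 3 — form the quadratic (x - mu)^T · Sigma^{-1} · (x - mu):
  Sigma^{-1} · (x - mu) = (-0.7727, 1.8636, 1.4545).
  (x - mu)^T · [Sigma^{-1} · (x - mu)] = (2)·(-0.7727) + (3)·(1.8636) + (2)·(1.4545) = 6.9545.

Step 4 — take square root: d = √(6.9545) ≈ 2.6371.

d(x, mu) = √(6.9545) ≈ 2.6371


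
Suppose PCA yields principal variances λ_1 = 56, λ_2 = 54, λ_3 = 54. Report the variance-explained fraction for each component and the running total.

Step 1 — total variance = trace(Sigma) = Σ λ_i = 56 + 54 + 54 = 164.

Step 2 — fraction explained by component i = λ_i / Σ λ:
  PC1: 56/164 = 0.3415
  PC2: 54/164 = 0.3293
  PC3: 54/164 = 0.3293

Step 3 — cumulative fraction after k components = (λ_1 + ... + λ_k) / Σ λ:
  k = 1: 56/164 = 0.3415
  k = 2: (56 + 54)/164 = 110/164 = 0.6707
  k = 3: (56 + 54 + 54)/164 = 164/164 = 1

Summary (fraction, with percent):

explained: PC1 0.3415 (34.15%), PC2 0.3293 (32.93%), PC3 0.3293 (32.93%);  cumulative: 0.3415, 0.6707, 1


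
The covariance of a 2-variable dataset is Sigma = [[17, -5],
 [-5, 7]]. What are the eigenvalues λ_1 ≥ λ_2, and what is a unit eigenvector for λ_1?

Step 1 — characteristic polynomial of 2×2 Sigma:
  det(Sigma - λI) = λ² - trace · λ + det = 0.
  trace = 17 + 7 = 24, det = 17·7 - (-5)² = 94.
Step 2 — discriminant:
  Δ = trace² - 4·det = 576 - 376 = 200.
Step 3 — eigenvalues:
  λ = (trace ± √Δ)/2 = (24 ± 14.1421)/2,
  λ_1 = 19.0711,  λ_2 = 4.9289.

Step 4 — unit eigenvector for λ_1: solve (Sigma - λ_1 I)v = 0. First row:
  (17 - 19.0711)·v_x + (-5)·v_y = 0, i.e. (-2.0711)·v_x + (-5)·v_y = 0,
  so v ∝ (b, λ_1 - a) = (-5, 2.0711); multiply by -1 so the first entry is positive: u = (5, -2.0711).
  ||u|| = √((5)² + (-2.0711)²) = √(29.2893) ≈ 5.412,
  v_1 = u/||u|| ≈ (0.9239, -0.3827) (||v_1|| = 1).

λ_1 = 19.0711,  λ_2 = 4.9289;  v_1 ≈ (0.9239, -0.3827)


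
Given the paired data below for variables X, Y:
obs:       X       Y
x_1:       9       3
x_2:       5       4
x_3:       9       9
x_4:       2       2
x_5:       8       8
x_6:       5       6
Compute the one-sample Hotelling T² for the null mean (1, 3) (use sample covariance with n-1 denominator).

Step 1 — sample mean vector:
  mean(X) = (9 + 5 + 9 + 2 + 8 + 5) / 6 = 38/6 = 6.3333
  mean(Y) = (3 + 4 + 9 + 2 + 8 + 6) / 6 = 32/6 = 5.3333
  x̄ = (6.3333, 5.3333),  deviation x̄ - mu_0 = (6.3333, 5.3333) - (1, 3) = (5.3333, 2.3333).

Step 2 — sample covariance matrix, S[i,j] = (1/(n-1)) · Σ_k (x_{k,i} - mean_i) · (x_{k,j} - mean_j), divisor n-1 = 5:
  S[X,X] = ((2.6667)·(2.6667) + (-1.3333)·(-1.3333) + (2.6667)·(2.6667) + (-4.3333)·(-4.3333) + (1.6667)·(1.6667) + (-1.3333)·(-1.3333)) / 5 = 39.3333/5 = 7.8667
  S[X,Y] = ((2.6667)·(-2.3333) + (-1.3333)·(-1.3333) + (2.6667)·(3.6667) + (-4.3333)·(-3.3333) + (1.6667)·(2.6667) + (-1.3333)·(0.6667)) / 5 = 23.3333/5 = 4.6667
  S[Y,Y] = ((-2.3333)·(-2.3333) + (-1.3333)·(-1.3333) + (3.6667)·(3.6667) + (-3.3333)·(-3.3333) + (2.6667)·(2.6667) + (0.6667)·(0.6667)) / 5 = 39.3333/5 = 7.8667
  S = [[7.8667, 4.6667],
 [4.6667, 7.8667]].

Step 3 — invert S. det(S) = 7.8667·7.8667 - (4.6667)² = 40.1067.
  S^{-1} = (1/det) · [[d, -b], [-b, a]] = [[0.1961, -0.1164],
 [-0.1164, 0.1961]].

Step 4 — quadratic form (x̄ - mu_0)^T · S^{-1} · (x̄ - mu_0):
  S^{-1} · (x̄ - mu_0) = (0.7746, -0.1629),
  (x̄ - mu_0)^T · [...] = (5.3333)·(0.7746) + (2.3333)·(-0.1629) = 3.7511.

Step 5 — scale by n: T² = 6 · 3.7511 = 22.5066.

T² ≈ 22.5066


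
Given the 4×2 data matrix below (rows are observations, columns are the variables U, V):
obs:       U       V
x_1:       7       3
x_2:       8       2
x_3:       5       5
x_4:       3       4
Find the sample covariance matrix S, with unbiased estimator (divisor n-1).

Step 1 — column means:
  mean(U) = (7 + 8 + 5 + 3) / 4 = 23/4 = 5.75
  mean(V) = (3 + 2 + 5 + 4) / 4 = 14/4 = 3.5

Step 2 — sample covariance S[i,j] = (1/(n-1)) · Σ_k (x_{k,i} - mean_i) · (x_{k,j} - mean_j), with n-1 = 3.
  S[U,U] = ((1.25)·(1.25) + (2.25)·(2.25) + (-0.75)·(-0.75) + (-2.75)·(-2.75)) / 3 = 14.75/3 = 4.9167
  S[U,V] = ((1.25)·(-0.5) + (2.25)·(-1.5) + (-0.75)·(1.5) + (-2.75)·(0.5)) / 3 = -6.5/3 = -2.1667
  S[V,V] = ((-0.5)·(-0.5) + (-1.5)·(-1.5) + (1.5)·(1.5) + (0.5)·(0.5)) / 3 = 5/3 = 1.6667

S is symmetric (S[j,i] = S[i,j]). Assembling:

S = [[4.9167, -2.1667],
 [-2.1667, 1.6667]]


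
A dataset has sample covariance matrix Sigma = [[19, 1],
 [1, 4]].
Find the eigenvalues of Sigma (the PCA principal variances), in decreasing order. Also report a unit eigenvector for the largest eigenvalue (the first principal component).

Step 1 — characteristic polynomial of 2×2 Sigma:
  det(Sigma - λI) = λ² - trace · λ + det = 0.
  trace = 19 + 4 = 23, det = 19·4 - (1)² = 75.
Step 2 — discriminant:
  Δ = trace² - 4·det = 529 - 300 = 229.
Step 3 — eigenvalues:
  λ = (trace ± √Δ)/2 = (23 ± 15.1327)/2,
  λ_1 = 19.0664,  λ_2 = 3.9336.

Step 4 — unit eigenvector for λ_1: solve (Sigma - λ_1 I)v = 0. First row:
  (19 - 19.0664)·v_x + (1)·v_y = 0, i.e. (-0.0664)·v_x + (1)·v_y = 0,
  so v ∝ (b, λ_1 - a) = (1, 0.0664) = u.
  ||u|| = √((1)² + (0.0664)²) = √(1.0044) ≈ 1.0022,
  v_1 = u/||u|| ≈ (0.9978, 0.0662) (||v_1|| = 1).

λ_1 = 19.0664,  λ_2 = 3.9336;  v_1 ≈ (0.9978, 0.0662)


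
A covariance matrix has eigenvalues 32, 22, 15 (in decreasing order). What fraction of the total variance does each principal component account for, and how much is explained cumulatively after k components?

Step 1 — total variance = trace(Sigma) = Σ λ_i = 32 + 22 + 15 = 69.

Step 2 — fraction explained by component i = λ_i / Σ λ:
  PC1: 32/69 = 0.4638
  PC2: 22/69 = 0.3188
  PC3: 15/69 = 0.2174

Step 3 — cumulative fraction after k components = (λ_1 + ... + λ_k) / Σ λ:
  k = 1: 32/69 = 0.4638
  k = 2: (32 + 22)/69 = 54/69 = 0.7826
  k = 3: (32 + 22 + 15)/69 = 69/69 = 1

Summary (fraction, with percent):

explained: PC1 0.4638 (46.38%), PC2 0.3188 (31.88%), PC3 0.2174 (21.74%);  cumulative: 0.4638, 0.7826, 1


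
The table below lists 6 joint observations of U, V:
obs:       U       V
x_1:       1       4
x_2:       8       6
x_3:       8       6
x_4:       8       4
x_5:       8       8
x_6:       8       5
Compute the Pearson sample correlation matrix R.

Step 1 — column means:
  mean(U) = (1 + 8 + 8 + 8 + 8 + 8) / 6 = 41/6 = 6.8333
  mean(V) = (4 + 6 + 6 + 4 + 8 + 5) / 6 = 33/6 = 5.5

Step 2 — sample variances and covariances s[i,j] = (1/(n-1)) · Σ_k (x_{k,i} - mean_i) · (x_{k,j} - mean_j), with n-1 = 5:
  s[U,U] = ((-5.8333)·(-5.8333) + (1.1667)·(1.1667) + (1.1667)·(1.1667) + (1.1667)·(1.1667) + (1.1667)·(1.1667) + (1.1667)·(1.1667)) / 5 = 40.8333/5 = 8.1667
  s[U,V] = ((-5.8333)·(-1.5) + (1.1667)·(0.5) + (1.1667)·(0.5) + (1.1667)·(-1.5) + (1.1667)·(2.5) + (1.1667)·(-0.5)) / 5 = 10.5/5 = 2.1
  s[V,V] = ((-1.5)·(-1.5) + (0.5)·(0.5) + (0.5)·(0.5) + (-1.5)·(-1.5) + (2.5)·(2.5) + (-0.5)·(-0.5)) / 5 = 11.5/5 = 2.3
  Sample standard deviations s_i = √(s[i,i]):
  s(U) = √(8.1667) = 2.8577
  s(V) = √(2.3) = 1.5166

Step 3 — r_{ij} = s_{ij} / (s_i · s_j):
  r[U,U] = 1 (diagonal).
  r[U,V] = 2.1 / (2.8577 · 1.5166) = 2.1 / 4.334 = 0.4845
  r[V,V] = 1 (diagonal).

R is symmetric with unit diagonal. Assembling:

R = [[1, 0.4845],
 [0.4845, 1]]


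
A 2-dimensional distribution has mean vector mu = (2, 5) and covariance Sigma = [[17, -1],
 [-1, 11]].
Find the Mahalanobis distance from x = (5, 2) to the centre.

Step 1 — centre the observation: (x - mu) = (3, -3).

Step 2 — invert Sigma. det(Sigma) = 17·11 - (-1)² = 186.
  Sigma^{-1} = (1/det) · [[d, -b], [-b, a]] = [[0.0591, 0.0054],
 [0.0054, 0.0914]].

Step 3 — form the quadratic (x - mu)^T · Sigma^{-1} · (x - mu):
  Sigma^{-1} · (x - mu) = (0.1613, -0.2581).
  (x - mu)^T · [Sigma^{-1} · (x - mu)] = (3)·(0.1613) + (-3)·(-0.2581) = 1.2581.

Step 4 — take square root: d = √(1.2581) ≈ 1.1216.

d(x, mu) = √(1.2581) ≈ 1.1216


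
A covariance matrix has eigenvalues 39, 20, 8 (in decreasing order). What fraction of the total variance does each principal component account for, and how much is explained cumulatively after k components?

Step 1 — total variance = trace(Sigma) = Σ λ_i = 39 + 20 + 8 = 67.

Step 2 — fraction explained by component i = λ_i / Σ λ:
  PC1: 39/67 = 0.5821
  PC2: 20/67 = 0.2985
  PC3: 8/67 = 0.1194

Step 3 — cumulative fraction after k components = (λ_1 + ... + λ_k) / Σ λ:
  k = 1: 39/67 = 0.5821
  k = 2: (39 + 20)/67 = 59/67 = 0.8806
  k = 3: (39 + 20 + 8)/67 = 67/67 = 1

Summary (fraction, with percent):

explained: PC1 0.5821 (58.21%), PC2 0.2985 (29.85%), PC3 0.1194 (11.94%);  cumulative: 0.5821, 0.8806, 1


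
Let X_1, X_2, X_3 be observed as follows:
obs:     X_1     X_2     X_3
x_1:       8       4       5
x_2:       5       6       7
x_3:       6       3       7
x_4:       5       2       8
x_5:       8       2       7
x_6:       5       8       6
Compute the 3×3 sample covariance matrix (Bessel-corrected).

Step 1 — column means:
  mean(X_1) = (8 + 5 + 6 + 5 + 8 + 5) / 6 = 37/6 = 6.1667
  mean(X_2) = (4 + 6 + 3 + 2 + 2 + 8) / 6 = 25/6 = 4.1667
  mean(X_3) = (5 + 7 + 7 + 8 + 7 + 6) / 6 = 40/6 = 6.6667

Step 2 — sample covariance S[i,j] = (1/(n-1)) · Σ_k (x_{k,i} - mean_i) · (x_{k,j} - mean_j), with n-1 = 5.
  S[X_1,X_1] = ((1.8333)·(1.8333) + (-1.1667)·(-1.1667) + (-0.1667)·(-0.1667) + (-1.1667)·(-1.1667) + (1.8333)·(1.8333) + (-1.1667)·(-1.1667)) / 5 = 10.8333/5 = 2.1667
  S[X_1,X_2] = ((1.8333)·(-0.1667) + (-1.1667)·(1.8333) + (-0.1667)·(-1.1667) + (-1.1667)·(-2.1667) + (1.8333)·(-2.1667) + (-1.1667)·(3.8333)) / 5 = -8.1667/5 = -1.6333
  S[X_1,X_3] = ((1.8333)·(-1.6667) + (-1.1667)·(0.3333) + (-0.1667)·(0.3333) + (-1.1667)·(1.3333) + (1.8333)·(0.3333) + (-1.1667)·(-0.6667)) / 5 = -3.6667/5 = -0.7333
  S[X_2,X_2] = ((-0.1667)·(-0.1667) + (1.8333)·(1.8333) + (-1.1667)·(-1.1667) + (-2.1667)·(-2.1667) + (-2.1667)·(-2.1667) + (3.8333)·(3.8333)) / 5 = 28.8333/5 = 5.7667
  S[X_2,X_3] = ((-0.1667)·(-1.6667) + (1.8333)·(0.3333) + (-1.1667)·(0.3333) + (-2.1667)·(1.3333) + (-2.1667)·(0.3333) + (3.8333)·(-0.6667)) / 5 = -5.6667/5 = -1.1333
  S[X_3,X_3] = ((-1.6667)·(-1.6667) + (0.3333)·(0.3333) + (0.3333)·(0.3333) + (1.3333)·(1.3333) + (0.3333)·(0.3333) + (-0.6667)·(-0.6667)) / 5 = 5.3333/5 = 1.0667

S is symmetric (S[j,i] = S[i,j]). Assembling:

S = [[2.1667, -1.6333, -0.7333],
 [-1.6333, 5.7667, -1.1333],
 [-0.7333, -1.1333, 1.0667]]


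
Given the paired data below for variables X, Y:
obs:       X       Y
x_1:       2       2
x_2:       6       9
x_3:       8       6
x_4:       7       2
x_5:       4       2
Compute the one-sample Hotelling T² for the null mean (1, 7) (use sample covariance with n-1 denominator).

Step 1 — sample mean vector:
  mean(X) = (2 + 6 + 8 + 7 + 4) / 5 = 27/5 = 5.4
  mean(Y) = (2 + 9 + 6 + 2 + 2) / 5 = 21/5 = 4.2
  x̄ = (5.4, 4.2),  deviation x̄ - mu_0 = (5.4, 4.2) - (1, 7) = (4.4, -2.8).

Step 2 — sample covariance matrix, S[i,j] = (1/(n-1)) · Σ_k (x_{k,i} - mean_i) · (x_{k,j} - mean_j), divisor n-1 = 4:
  S[X,X] = ((-3.4)·(-3.4) + (0.6)·(0.6) + (2.6)·(2.6) + (1.6)·(1.6) + (-1.4)·(-1.4)) / 4 = 23.2/4 = 5.8
  S[X,Y] = ((-3.4)·(-2.2) + (0.6)·(4.8) + (2.6)·(1.8) + (1.6)·(-2.2) + (-1.4)·(-2.2)) / 4 = 14.6/4 = 3.65
  S[Y,Y] = ((-2.2)·(-2.2) + (4.8)·(4.8) + (1.8)·(1.8) + (-2.2)·(-2.2) + (-2.2)·(-2.2)) / 4 = 40.8/4 = 10.2
  S = [[5.8, 3.65],
 [3.65, 10.2]].

Step 3 — invert S. det(S) = 5.8·10.2 - (3.65)² = 45.8375.
  S^{-1} = (1/det) · [[d, -b], [-b, a]] = [[0.2225, -0.0796],
 [-0.0796, 0.1265]].

Step 4 — quadratic form (x̄ - mu_0)^T · S^{-1} · (x̄ - mu_0):
  S^{-1} · (x̄ - mu_0) = (1.2021, -0.7047),
  (x̄ - mu_0)^T · [...] = (4.4)·(1.2021) + (-2.8)·(-0.7047) = 7.2622.

Step 5 — scale by n: T² = 5 · 7.2622 = 36.3109.

T² ≈ 36.3109


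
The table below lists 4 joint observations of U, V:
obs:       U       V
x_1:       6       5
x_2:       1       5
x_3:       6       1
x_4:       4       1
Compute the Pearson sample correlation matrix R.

Step 1 — column means:
  mean(U) = (6 + 1 + 6 + 4) / 4 = 17/4 = 4.25
  mean(V) = (5 + 5 + 1 + 1) / 4 = 12/4 = 3

Step 2 — sample variances and covariances s[i,j] = (1/(n-1)) · Σ_k (x_{k,i} - mean_i) · (x_{k,j} - mean_j), with n-1 = 3:
  s[U,U] = ((1.75)·(1.75) + (-3.25)·(-3.25) + (1.75)·(1.75) + (-0.25)·(-0.25)) / 3 = 16.75/3 = 5.5833
  s[U,V] = ((1.75)·(2) + (-3.25)·(2) + (1.75)·(-2) + (-0.25)·(-2)) / 3 = -6/3 = -2
  s[V,V] = ((2)·(2) + (2)·(2) + (-2)·(-2) + (-2)·(-2)) / 3 = 16/3 = 5.3333
  Sample standard deviations s_i = √(s[i,i]):
  s(U) = √(5.5833) = 2.3629
  s(V) = √(5.3333) = 2.3094

Step 3 — r_{ij} = s_{ij} / (s_i · s_j):
  r[U,U] = 1 (diagonal).
  r[U,V] = -2 / (2.3629 · 2.3094) = -2 / 5.4569 = -0.3665
  r[V,V] = 1 (diagonal).

R is symmetric with unit diagonal. Assembling:

R = [[1, -0.3665],
 [-0.3665, 1]]


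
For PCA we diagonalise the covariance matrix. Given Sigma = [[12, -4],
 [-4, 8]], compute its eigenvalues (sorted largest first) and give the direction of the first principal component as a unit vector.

Step 1 — characteristic polynomial of 2×2 Sigma:
  det(Sigma - λI) = λ² - trace · λ + det = 0.
  trace = 12 + 8 = 20, det = 12·8 - (-4)² = 80.
Step 2 — discriminant:
  Δ = trace² - 4·det = 400 - 320 = 80.
Step 3 — eigenvalues:
  λ = (trace ± √Δ)/2 = (20 ± 8.9443)/2,
  λ_1 = 14.4721,  λ_2 = 5.5279.

Step 4 — unit eigenvector for λ_1: solve (Sigma - λ_1 I)v = 0. First row:
  (12 - 14.4721)·v_x + (-4)·v_y = 0, i.e. (-2.4721)·v_x + (-4)·v_y = 0,
  so v ∝ (b, λ_1 - a) = (-4, 2.4721); multiply by -1 so the first entry is positive: u = (4, -2.4721).
  ||u|| = √((4)² + (-2.4721)²) = √(22.1115) ≈ 4.7023,
  v_1 = u/||u|| ≈ (0.8507, -0.5257) (||v_1|| = 1).

λ_1 = 14.4721,  λ_2 = 5.5279;  v_1 ≈ (0.8507, -0.5257)
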